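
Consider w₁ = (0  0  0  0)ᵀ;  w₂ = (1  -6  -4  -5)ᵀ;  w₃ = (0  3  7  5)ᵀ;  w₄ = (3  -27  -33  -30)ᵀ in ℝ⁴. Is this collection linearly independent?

One of the vectors is the zero vector, so the set is linearly dependent.

linearly dependent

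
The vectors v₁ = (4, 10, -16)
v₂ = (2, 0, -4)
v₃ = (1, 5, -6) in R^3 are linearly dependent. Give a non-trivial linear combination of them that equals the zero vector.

v₁ - v₂ - 2v₃ = 0

Write the vectors as columns of a matrix and find a nonzero vector in its null space.
One solution (up to scaling) is (1, -1, -2).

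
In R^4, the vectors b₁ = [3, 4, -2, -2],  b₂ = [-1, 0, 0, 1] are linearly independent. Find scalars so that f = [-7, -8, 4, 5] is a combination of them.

Solve the system with b₁, b₂ as columns and f as the right-hand side.
Row-reducing the augmented matrix gives the unique coefficients (α₁, α₂) = (-2, 1).

f = -2b₁ + b₂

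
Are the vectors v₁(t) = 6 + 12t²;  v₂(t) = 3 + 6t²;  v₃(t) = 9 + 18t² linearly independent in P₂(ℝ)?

Take coordinates with respect to the standard basis {1, t, t²}.
The matrix [v₁|v₂|v₃] has determinant 0.
A zero determinant means the columns are linearly dependent.
Indeed v₁ - 2v₂ = 0.

linearly dependent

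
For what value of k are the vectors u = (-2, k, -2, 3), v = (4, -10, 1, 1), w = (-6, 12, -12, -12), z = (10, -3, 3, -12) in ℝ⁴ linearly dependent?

k = -19/7

The set is linearly dependent precisely when det[u; v; w; z] = 0.
The determinant works out to -630*k - 1710.
Setting this to zero gives k = -19/7.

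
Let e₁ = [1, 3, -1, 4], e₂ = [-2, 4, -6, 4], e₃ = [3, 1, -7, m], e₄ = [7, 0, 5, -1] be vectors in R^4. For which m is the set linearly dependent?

Dependence holds iff the 4×4 matrix [e₁ e₂ e₃ e₄] is singular.
Cofactor expansion gives det = 48*m + 280.
This vanishes exactly when m = -35/6.

m = -35/6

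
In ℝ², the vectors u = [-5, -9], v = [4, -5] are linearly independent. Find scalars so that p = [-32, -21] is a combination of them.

p = 4u - 3v

Set up the augmented matrix [u | v | p] and row-reduce.
Row-reducing the augmented matrix gives the unique coefficients (α₁, α₂) = (4, -3).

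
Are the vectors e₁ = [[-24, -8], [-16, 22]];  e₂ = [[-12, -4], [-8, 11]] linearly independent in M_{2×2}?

linearly dependent

Take coordinates with respect to the standard basis {E₁₁, E₁₂, E₂₁, E₂₂}.
Place the vectors as rows of a 2×4 matrix and reduce to echelon form.
The reduction yields 1 nonzero row, so the rank is 1.
Since rank 1 < 2, the set is linearly dependent.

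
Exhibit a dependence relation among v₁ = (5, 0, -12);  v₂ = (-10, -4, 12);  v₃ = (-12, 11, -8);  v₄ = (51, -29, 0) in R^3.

Write the vectors as columns of a matrix and find a nonzero vector in its null space.
The free variable yields coefficients (1, -1, -3, -1) (any nonzero multiple also works).

v₁ - v₂ - 3v₃ - v₄ = 0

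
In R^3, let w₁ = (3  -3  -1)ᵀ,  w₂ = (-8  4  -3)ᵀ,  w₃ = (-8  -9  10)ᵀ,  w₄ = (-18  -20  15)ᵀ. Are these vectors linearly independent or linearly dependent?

linearly dependent

There are 4 vectors in a 3-dimensional space, so they cannot be linearly independent.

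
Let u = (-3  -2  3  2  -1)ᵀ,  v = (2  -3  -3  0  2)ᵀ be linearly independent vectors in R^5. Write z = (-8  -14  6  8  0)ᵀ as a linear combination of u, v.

z = 4u + 2v

Set up the augmented matrix [u | v | z] and row-reduce.
The system has the unique solution (c₁, c₂) = (4, 2).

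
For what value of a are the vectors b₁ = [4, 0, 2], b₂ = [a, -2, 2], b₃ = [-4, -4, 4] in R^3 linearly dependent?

a = -2

The vectors are dependent exactly when the determinant of the matrix with rows b₁, b₂, b₃ vanishes.
Cofactor expansion gives det = -8*a - 16.
This vanishes exactly when a = -2.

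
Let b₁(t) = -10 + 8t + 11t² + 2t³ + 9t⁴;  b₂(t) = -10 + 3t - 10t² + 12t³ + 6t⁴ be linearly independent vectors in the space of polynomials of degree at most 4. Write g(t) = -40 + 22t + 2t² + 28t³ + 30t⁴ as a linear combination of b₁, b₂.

Take coordinate vectors relative to {1, t, …, t⁴}.
Solve the system with b₁, b₂ as columns and g as the right-hand side.
The system has the unique solution (a₁, a₂) = (2, 2).

g = 2b₁ + 2b₂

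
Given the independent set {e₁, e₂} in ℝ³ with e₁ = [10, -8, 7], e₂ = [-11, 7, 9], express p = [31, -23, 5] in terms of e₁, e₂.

Since e₁, e₂ are independent, the coefficients expressing p are uniquely determined by a linear system.
The system has the unique solution (a₁, a₂) = (2, -1).

p = 2e₁ - e₂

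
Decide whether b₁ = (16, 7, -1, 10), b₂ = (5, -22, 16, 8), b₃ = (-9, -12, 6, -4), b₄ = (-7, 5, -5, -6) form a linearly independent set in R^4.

linearly dependent

Form the 4×4 matrix with these as columns; its determinant is 0.
A zero determinant means the columns are linearly dependent.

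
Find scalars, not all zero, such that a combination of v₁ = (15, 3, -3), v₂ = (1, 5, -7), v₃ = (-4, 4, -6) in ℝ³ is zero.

Write the vectors as columns of a matrix and find a nonzero vector in its null space.
One solution (up to scaling) is (1, -3, 3).

v₁ - 3v₂ + 3v₃ = 0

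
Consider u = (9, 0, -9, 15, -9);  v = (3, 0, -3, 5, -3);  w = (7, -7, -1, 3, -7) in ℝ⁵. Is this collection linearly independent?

linearly dependent

One vector is a scalar multiple of another, so the set is dependent.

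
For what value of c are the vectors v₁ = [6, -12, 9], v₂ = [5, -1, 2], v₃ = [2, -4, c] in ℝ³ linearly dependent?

c = 3

The vectors are dependent exactly when the determinant of the matrix with rows v₁, v₂, v₃ vanishes.
Expanding, det = 54*c - 162.
This vanishes exactly when c = 3.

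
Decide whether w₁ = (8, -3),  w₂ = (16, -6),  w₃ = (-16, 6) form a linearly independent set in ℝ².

There are 3 vectors in a 2-dimensional space, so they cannot be linearly independent.

linearly dependent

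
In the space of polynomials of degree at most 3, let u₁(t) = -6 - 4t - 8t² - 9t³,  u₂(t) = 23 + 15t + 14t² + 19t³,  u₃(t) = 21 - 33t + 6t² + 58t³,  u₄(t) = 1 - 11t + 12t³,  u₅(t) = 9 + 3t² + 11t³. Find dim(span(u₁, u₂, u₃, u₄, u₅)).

Pass to coordinate vectors with respect to the basis {1, t, …, t³}.
Apply Gaussian elimination to the matrix whose rows are u₁, u₂, u₃, u₄, u₅.
There are 3 pivot columns, so rank = 3.
(With 5 elements in a 4-dimensional space the rank is at most 4.)

3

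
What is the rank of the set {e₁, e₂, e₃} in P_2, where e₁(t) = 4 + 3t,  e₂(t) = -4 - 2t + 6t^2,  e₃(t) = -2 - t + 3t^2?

Pass to coordinate vectors with respect to the basis {1, t, t^2}.
Row-reduce the 3×3 matrix with these as rows.
There are 2 pivot columns, so rank = 2.

2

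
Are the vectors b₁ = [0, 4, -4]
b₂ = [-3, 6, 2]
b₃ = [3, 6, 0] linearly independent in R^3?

Row-reduce the matrix whose columns are b₁, b₂, b₃.
The reduction yields 3 nonzero rows, so the rank is 3.
Since rank = 3 (the number of vectors), the set is linearly independent.

linearly independent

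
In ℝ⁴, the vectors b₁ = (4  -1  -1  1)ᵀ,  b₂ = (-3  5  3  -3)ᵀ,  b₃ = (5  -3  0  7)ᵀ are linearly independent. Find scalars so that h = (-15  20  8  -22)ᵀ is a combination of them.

Solve the system with b₁, b₂, b₃ as columns and h as the right-hand side.
The system has the unique solution (c₁, c₂, c₃) = (1, 3, -2).

h = b₁ + 3b₂ - 2b₃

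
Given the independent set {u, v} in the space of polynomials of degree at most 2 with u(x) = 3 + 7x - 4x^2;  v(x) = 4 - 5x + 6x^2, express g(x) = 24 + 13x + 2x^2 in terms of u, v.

g = 4u + 3v

Work in coordinates with respect to the standard basis {1, x, x^2}.
Solve the system with u, v as columns and g as the right-hand side.
Row-reducing the augmented matrix gives the unique coefficients (α₁, α₂) = (4, 3).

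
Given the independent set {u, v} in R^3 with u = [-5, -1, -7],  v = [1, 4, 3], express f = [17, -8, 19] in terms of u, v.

f = -4u - 3v

Write f = c₁u + c₂v and equate components.
Row-reducing the augmented matrix gives the unique coefficients (c₁, c₂) = (-4, -3).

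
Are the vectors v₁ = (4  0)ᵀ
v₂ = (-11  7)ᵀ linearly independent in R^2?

linearly independent

Form the 2×2 matrix with these as columns; its determinant is 28.
A nonzero determinant means the columns are linearly independent.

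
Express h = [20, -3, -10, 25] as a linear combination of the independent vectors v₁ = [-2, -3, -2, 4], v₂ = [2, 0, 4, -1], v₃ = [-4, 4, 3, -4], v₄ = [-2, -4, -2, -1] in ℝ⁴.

h = v₁ - v₂ - 4v₃ - 4v₄

Set up the augmented matrix [v₁ | v₂ | v₃ | v₄ | h] and row-reduce.
The system has the unique solution (α₁, …, α₄) = (1, -1, -4, -4).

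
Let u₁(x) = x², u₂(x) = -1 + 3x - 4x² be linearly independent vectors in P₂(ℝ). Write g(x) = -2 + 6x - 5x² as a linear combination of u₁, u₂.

g = 3u₁ + 2u₂

Identify each element with its coordinate vector in ℝ³ via {1, x, x²}.
Since u₁, u₂ are independent, the coefficients expressing g are uniquely determined by a linear system.
The system has the unique solution (a₁, a₂) = (3, 2).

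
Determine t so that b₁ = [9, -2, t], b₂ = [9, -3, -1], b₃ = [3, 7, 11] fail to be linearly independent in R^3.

t = 5/12

Place the vectors as rows of a 3×3 matrix; dependence ⇔ determinant zero.
The determinant works out to 72*t - 30.
Setting this to zero gives t = 5/12.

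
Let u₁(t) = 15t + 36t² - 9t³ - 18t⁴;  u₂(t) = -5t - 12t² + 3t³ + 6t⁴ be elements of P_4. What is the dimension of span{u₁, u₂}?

Represent each element by its coordinate vector in ℝ⁵.
Row-reduce the 2×5 matrix with these as rows.
The echelon form has 1 nonzero row, so the rank is 1.

1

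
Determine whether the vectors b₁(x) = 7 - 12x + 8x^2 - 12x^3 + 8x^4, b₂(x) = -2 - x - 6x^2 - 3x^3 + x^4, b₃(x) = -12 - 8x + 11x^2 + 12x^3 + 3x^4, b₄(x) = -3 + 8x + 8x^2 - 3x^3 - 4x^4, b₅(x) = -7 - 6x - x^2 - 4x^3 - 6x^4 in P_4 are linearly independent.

Take coordinates with respect to the standard basis {1, x, …, x^4}.
Place the vectors as rows of a 5×5 matrix and reduce to echelon form.
The reduction yields 5 nonzero rows, so the rank is 5.
Since rank = 5 (the number of vectors), the set is linearly independent.

linearly independent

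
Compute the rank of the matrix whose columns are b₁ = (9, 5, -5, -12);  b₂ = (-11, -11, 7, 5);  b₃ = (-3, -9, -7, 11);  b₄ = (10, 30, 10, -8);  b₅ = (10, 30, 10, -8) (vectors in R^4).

Apply Gaussian elimination to the matrix whose rows are b₁, b₂, b₃, b₄, b₅.
Reduction leaves 3 leading entries, giving rank 3.
(With 5 elements in a 4-dimensional space the rank is at most 4.)

rank 3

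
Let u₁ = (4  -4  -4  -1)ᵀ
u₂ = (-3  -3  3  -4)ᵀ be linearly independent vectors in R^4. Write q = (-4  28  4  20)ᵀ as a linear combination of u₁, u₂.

Write q = c₁u₁ + c₂u₂ and equate components.
Row-reducing the augmented matrix gives the unique coefficients (c₁, c₂) = (-4, -4).

q = -4u₁ - 4u₂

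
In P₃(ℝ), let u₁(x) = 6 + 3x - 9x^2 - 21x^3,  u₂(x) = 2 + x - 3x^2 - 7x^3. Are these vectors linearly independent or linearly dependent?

linearly dependent

Write each element as a coordinate vector in ℝ⁴ using {1, x, …, x^3}.
Row-reduce the matrix whose columns are u₁, u₂.
The reduction yields 1 nonzero row, so the rank is 1.
Since rank 1 < 2, the set is linearly dependent.
Indeed u₁ - 3u₂ = 0.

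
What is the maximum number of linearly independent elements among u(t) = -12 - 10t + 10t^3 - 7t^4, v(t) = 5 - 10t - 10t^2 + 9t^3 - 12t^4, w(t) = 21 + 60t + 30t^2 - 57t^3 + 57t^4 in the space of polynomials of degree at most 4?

2

Pass to coordinate vectors with respect to the basis {1, t, …, t^4}.
Row-reduce the 3×5 matrix with these as rows.
Reduction leaves 2 leading entries, giving rank 2.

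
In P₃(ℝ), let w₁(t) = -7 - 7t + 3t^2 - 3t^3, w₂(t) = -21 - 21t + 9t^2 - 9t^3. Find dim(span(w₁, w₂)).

Pass to coordinate vectors with respect to the basis {1, t, …, t^3}.
Form the matrix with w₁, w₂ as columns and reduce.
Reduction leaves 1 leading entry, giving rank 1.

1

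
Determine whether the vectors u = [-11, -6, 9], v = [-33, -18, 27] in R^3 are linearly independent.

One vector is a scalar multiple of another, so the set is dependent.

linearly dependent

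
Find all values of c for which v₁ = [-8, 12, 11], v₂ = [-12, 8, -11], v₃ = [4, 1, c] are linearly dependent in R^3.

c = 55/4

The set is linearly dependent precisely when det[v₁; v₂; v₃] = 0.
The determinant works out to 80*c - 1100.
This vanishes exactly when c = 55/4.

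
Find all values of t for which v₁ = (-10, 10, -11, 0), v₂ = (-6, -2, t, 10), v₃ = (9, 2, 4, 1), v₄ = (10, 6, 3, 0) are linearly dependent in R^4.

t = -33/5

The set is linearly dependent precisely when det[v₁; v₂; v₃; v₄] = 0.
Expanding, det = -160*t - 1056.
This vanishes exactly when t = -33/5.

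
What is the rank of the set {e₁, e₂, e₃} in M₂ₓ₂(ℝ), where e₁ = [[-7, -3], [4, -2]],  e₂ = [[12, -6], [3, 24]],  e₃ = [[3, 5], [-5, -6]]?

2

Represent each element by its coordinate vector in ℝ⁴.
Apply Gaussian elimination to the matrix whose rows are e₁, e₂, e₃.
Exactly 2 pivots survive; hence the rank is 2.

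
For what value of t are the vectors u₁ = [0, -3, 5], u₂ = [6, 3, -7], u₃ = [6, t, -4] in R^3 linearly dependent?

Dependence holds iff the 3×3 matrix [u₁ u₂ u₃] is singular.
The determinant works out to 30*t - 36.
Setting this to zero gives t = 6/5.

t = 6/5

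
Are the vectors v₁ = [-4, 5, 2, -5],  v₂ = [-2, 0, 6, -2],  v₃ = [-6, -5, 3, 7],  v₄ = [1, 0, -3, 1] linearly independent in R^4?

linearly dependent

One vector is a scalar multiple of another, so the set is dependent.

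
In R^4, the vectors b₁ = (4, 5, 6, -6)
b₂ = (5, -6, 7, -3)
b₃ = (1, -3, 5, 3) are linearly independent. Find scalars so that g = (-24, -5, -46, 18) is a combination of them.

g = -4b₁ - b₂ - 3b₃

Write g = α₁b₁ + … + α₃b₃ and equate components.
The system has the unique solution (α₁, α₂, α₃) = (-4, -1, -3).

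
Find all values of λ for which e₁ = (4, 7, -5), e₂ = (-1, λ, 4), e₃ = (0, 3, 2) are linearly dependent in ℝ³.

λ = 19/8

Place the vectors as rows of a 3×3 matrix; dependence ⇔ determinant zero.
The determinant works out to 8*λ - 19.
Solving 8*λ - 19 = 0 yields λ = 19/8.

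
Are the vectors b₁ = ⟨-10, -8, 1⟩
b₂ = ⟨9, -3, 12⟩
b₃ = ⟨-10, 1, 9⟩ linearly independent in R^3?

Form the 3×3 matrix with these as columns; its determinant is 1977.
A nonzero determinant means the columns are linearly independent.

linearly independent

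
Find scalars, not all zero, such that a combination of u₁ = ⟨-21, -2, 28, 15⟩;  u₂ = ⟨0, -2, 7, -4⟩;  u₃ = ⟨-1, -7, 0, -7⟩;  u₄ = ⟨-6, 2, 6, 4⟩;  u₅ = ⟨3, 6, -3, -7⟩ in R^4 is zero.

u₁ - u₂ - 3u₄ + u₅ = 0

Write the vectors as columns of a matrix and find a nonzero vector in its null space.
The free variable yields coefficients (1, -1, 0, -3, 1) (any nonzero multiple also works).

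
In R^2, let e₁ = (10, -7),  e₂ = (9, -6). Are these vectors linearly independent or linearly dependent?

linearly independent

The matrix [e₁|e₂] has determinant 3.
A nonzero determinant means the columns are linearly independent.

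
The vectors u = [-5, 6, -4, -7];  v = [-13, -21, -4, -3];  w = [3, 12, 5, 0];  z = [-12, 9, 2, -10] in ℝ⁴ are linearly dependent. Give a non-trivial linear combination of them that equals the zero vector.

u + v + 2w - z = 0

Solve the homogeneous system with u, v, w, z as columns by row-reducing the coefficient matrix.
A generator of the null space is (1, 1, 2, -1).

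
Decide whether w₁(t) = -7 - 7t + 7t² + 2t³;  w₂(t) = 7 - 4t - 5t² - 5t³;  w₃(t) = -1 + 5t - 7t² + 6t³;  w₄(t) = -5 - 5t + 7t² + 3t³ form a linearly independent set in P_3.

linearly independent

Write each element as a coordinate vector in ℝ⁴ using {1, t, …, t³}.
The matrix [w₁|w₂|w₃|w₄] has determinant -1464.
A nonzero determinant means the columns are linearly independent.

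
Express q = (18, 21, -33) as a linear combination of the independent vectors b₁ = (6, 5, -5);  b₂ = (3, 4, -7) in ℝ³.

Since b₁, b₂ are independent, the coefficients expressing q are uniquely determined by a linear system.
The system has the unique solution (a₁, a₂) = (1, 4).

q = b₁ + 4b₂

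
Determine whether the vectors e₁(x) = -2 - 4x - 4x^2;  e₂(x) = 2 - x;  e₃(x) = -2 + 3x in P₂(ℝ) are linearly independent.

linearly independent

Take coordinates with respect to the standard basis {1, x, x^2}.
Form the 3×3 matrix with these as columns; its determinant is -16.
A nonzero determinant means the columns are linearly independent.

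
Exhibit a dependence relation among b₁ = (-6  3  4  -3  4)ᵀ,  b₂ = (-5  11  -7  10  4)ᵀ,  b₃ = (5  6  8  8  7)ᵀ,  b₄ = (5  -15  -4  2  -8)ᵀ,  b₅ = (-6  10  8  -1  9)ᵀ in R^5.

Write the vectors as columns of a matrix and find a nonzero vector in its null space.
A generator of the null space is (3, 0, 1, -1, -3).

3b₁ + b₃ - b₄ - 3b₅ = 0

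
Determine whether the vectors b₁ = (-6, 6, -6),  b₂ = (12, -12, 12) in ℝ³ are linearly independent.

Place the vectors as rows of a 2×3 matrix and reduce to echelon form.
The reduction yields 1 nonzero row, so the rank is 1.
Since rank 1 < 2, the set is linearly dependent.

linearly dependent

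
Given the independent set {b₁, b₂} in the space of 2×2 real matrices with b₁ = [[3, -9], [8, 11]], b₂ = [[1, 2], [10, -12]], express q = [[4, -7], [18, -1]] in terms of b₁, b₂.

Work in coordinates with respect to the standard basis {E₁₁, E₁₂, E₂₁, E₂₂}.
Solve the system with b₁, b₂ as columns and q as the right-hand side.
Row-reducing the augmented matrix gives the unique coefficients (a₁, a₂) = (1, 1).

q = b₁ + b₂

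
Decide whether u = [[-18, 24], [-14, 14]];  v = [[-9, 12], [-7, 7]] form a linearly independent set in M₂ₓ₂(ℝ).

linearly dependent

Write each element as a coordinate vector in ℝ⁴ using {E₁₁, E₁₂, E₂₁, E₂₂}.
Row-reduce the matrix whose columns are u, v.
The reduction yields 1 nonzero row, so the rank is 1.
Since rank 1 < 2, the set is linearly dependent.
Indeed u - 2v = 0.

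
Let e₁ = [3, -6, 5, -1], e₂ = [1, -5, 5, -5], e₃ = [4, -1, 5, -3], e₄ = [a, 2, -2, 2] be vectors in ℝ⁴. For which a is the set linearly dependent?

Dependence holds iff the 4×4 matrix [e₁ e₂ e₃ e₄] is singular.
Cofactor expansion gives det = 90*a + 36.
This vanishes exactly when a = -2/5.

a = -2/5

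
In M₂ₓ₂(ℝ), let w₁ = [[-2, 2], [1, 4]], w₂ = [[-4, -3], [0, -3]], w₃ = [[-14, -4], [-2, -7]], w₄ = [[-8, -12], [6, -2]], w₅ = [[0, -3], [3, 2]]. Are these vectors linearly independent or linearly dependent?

linearly dependent

Write each element as a coordinate vector in ℝ⁴ using {E₁₁, E₁₂, E₂₁, E₂₂}.
There are 5 vectors in a 4-dimensional space, so they cannot be linearly independent.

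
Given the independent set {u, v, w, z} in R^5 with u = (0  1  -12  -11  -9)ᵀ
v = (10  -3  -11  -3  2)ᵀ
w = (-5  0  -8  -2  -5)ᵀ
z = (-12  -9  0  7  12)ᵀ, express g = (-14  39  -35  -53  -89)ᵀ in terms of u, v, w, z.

g = 3u - 3v + 4w - 3z

Write g = c₁u + … + c₄z and equate components.
The system has the unique solution (c₁, …, c₄) = (3, -3, 4, -3).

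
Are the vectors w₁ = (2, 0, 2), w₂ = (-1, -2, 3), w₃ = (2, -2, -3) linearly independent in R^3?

linearly independent

Place the vectors as rows of a 3×3 matrix and reduce to echelon form.
The reduction yields 3 nonzero rows, so the rank is 3.
Since rank = 3 (the number of vectors), the set is linearly independent.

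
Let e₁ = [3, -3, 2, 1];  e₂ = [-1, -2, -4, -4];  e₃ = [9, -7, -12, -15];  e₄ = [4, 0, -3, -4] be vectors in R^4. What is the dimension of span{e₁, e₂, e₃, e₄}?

dim = 3

Row-reduce the 4×4 matrix with these as rows.
Reduction leaves 3 leading entries, giving rank 3.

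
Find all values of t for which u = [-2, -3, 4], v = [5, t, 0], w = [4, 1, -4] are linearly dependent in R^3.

t = -5

The vectors are dependent exactly when the determinant of the matrix with rows u, v, w vanishes.
The determinant works out to -8*t - 40.
Setting this to zero gives t = -5.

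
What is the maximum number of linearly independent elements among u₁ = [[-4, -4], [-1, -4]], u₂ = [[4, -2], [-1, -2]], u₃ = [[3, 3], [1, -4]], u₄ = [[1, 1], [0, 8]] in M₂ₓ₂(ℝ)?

Represent each element by its coordinate vector in ℝ⁴.
Apply Gaussian elimination to the matrix whose rows are u₁, u₂, u₃, u₄.
The echelon form has 3 nonzero rows, so the rank is 3.

3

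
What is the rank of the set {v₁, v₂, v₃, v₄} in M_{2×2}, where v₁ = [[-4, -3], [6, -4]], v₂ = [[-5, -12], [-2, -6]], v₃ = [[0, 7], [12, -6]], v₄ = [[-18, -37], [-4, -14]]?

rank 3

Represent each element by its coordinate vector in ℝ⁴.
Apply Gaussian elimination to the matrix whose rows are v₁, v₂, v₃, v₄.
There are 3 pivot columns, so rank = 3.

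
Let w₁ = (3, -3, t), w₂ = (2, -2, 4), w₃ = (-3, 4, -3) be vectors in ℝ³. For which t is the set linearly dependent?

t = 6

Dependence holds iff the 3×3 matrix [w₁ w₂ w₃] is singular.
Cofactor expansion gives det = 2*t - 12.
Solving 2*t - 12 = 0 yields t = 6.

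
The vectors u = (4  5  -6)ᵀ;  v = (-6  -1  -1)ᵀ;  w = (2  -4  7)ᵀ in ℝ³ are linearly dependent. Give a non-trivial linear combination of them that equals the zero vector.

Write the vectors as columns of a matrix and find a nonzero vector in its null space.
The free variable yields coefficients (1, 1, 1) (any nonzero multiple also works).

u + v + w = 0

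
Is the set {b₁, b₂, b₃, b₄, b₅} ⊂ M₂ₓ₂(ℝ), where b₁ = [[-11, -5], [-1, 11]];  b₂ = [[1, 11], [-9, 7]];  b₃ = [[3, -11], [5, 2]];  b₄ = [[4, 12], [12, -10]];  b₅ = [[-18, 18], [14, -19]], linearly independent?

linearly dependent

Write each element as a coordinate vector in ℝ⁴ using {E₁₁, E₁₂, E₂₁, E₂₂}.
There are 5 vectors in a 4-dimensional space, so they cannot be linearly independent.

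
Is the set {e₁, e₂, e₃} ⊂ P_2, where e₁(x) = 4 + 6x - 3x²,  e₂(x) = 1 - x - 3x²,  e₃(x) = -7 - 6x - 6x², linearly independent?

linearly independent

Take coordinates with respect to the standard basis {1, x, x²}.
Row-reduce the matrix whose columns are e₁, e₂, e₃.
The reduction yields 3 nonzero rows, so the rank is 3.
Since rank = 3 (the number of vectors), the set is linearly independent.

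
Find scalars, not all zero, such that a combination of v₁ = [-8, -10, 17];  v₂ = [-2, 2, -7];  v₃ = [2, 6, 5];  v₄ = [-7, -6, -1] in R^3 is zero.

v₁ + 2v₂ - v₃ - 2v₄ = 0

Row-reduce the matrix with v₁, v₂, v₃, v₄ as columns; the null space gives the coefficients.
One solution (up to scaling) is (1, 2, -1, -2).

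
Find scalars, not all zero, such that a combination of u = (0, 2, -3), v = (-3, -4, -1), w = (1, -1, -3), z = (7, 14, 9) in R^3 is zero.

Set up α₁u + … + α₄z = 0 and solve the homogeneous system.
The free variable yields coefficients (0, 3, 2, 1) (any nonzero multiple also works).

3v + 2w + z = 0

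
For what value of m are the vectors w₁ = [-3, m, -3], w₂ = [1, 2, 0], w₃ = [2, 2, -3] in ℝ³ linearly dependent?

Place the vectors as rows of a 3×3 matrix; dependence ⇔ determinant zero.
The determinant works out to 3*m + 24.
This vanishes exactly when m = -8.

m = -8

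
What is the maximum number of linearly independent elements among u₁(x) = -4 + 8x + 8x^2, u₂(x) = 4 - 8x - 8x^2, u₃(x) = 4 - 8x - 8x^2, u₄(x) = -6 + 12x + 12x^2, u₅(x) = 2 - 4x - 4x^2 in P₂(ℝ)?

Represent each element by its coordinate vector in ℝ³.
Put the 3×5 matrix [u₁|u₂|u₃|u₄|u₅] into echelon form.
The echelon form has 1 nonzero row, so the rank is 1.
(With 5 elements in a 3-dimensional space the rank is at most 3.)

1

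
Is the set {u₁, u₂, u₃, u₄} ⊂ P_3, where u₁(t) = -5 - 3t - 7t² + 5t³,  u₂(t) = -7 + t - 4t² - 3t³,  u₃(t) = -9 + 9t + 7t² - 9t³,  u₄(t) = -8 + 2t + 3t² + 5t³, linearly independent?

linearly independent

Write each element as a coordinate vector in ℝ⁴ using {1, t, …, t³}.
Place the vectors as rows of a 4×4 matrix and reduce to echelon form.
The reduction yields 4 nonzero rows, so the rank is 4.
Since rank = 4 (the number of vectors), the set is linearly independent.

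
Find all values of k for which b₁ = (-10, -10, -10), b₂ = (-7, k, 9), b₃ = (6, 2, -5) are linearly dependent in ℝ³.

The set is linearly dependent precisely when det[b₁; b₂; b₃] = 0.
Expanding, det = 110*k + 130.
This vanishes exactly when k = -13/11.

k = -13/11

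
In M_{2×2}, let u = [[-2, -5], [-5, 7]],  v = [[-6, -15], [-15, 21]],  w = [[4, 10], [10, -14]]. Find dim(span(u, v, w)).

Pass to coordinate vectors with respect to the basis {E₁₁, E₁₂, E₂₁, E₂₂}.
Apply Gaussian elimination to the matrix whose rows are u, v, w.
There is 1 pivot column, so rank = 1.

1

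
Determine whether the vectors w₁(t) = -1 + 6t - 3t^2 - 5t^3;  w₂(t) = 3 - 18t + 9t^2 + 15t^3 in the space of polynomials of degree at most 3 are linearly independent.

linearly dependent

Write each element as a coordinate vector in ℝ⁴ using {1, t, …, t^3}.
One vector is a scalar multiple of another, so the set is dependent.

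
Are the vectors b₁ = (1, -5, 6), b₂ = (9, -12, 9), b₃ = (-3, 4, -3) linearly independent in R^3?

One vector is a scalar multiple of another, so the set is dependent.

linearly dependent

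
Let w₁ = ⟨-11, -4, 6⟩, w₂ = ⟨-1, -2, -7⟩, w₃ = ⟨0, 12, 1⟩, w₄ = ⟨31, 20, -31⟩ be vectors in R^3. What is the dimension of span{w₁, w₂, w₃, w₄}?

Put the 3×4 matrix [w₁|w₂|w₃|w₄] into echelon form.
There are 3 pivot columns, so rank = 3.
(With 4 elements in a 3-dimensional space the rank is at most 3.)

dim = 3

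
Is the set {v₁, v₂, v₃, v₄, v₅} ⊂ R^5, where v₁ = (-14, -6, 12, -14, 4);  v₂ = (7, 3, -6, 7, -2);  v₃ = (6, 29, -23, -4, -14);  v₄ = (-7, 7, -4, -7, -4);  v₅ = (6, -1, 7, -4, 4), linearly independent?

One vector is a scalar multiple of another, so the set is dependent.

linearly dependent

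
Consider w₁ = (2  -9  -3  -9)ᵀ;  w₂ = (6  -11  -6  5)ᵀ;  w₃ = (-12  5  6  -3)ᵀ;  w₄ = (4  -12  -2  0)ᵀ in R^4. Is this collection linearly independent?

Row-reduce the matrix whose columns are w₁, w₂, w₃, w₄.
The reduction yields 4 nonzero rows, so the rank is 4.
Since rank = 4 (the number of vectors), the set is linearly independent.

linearly independent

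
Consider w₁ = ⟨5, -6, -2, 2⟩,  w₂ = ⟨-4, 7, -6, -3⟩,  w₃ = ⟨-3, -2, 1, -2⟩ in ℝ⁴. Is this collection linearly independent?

linearly independent

Place the vectors as rows of a 3×4 matrix and reduce to echelon form.
The reduction yields 3 nonzero rows, so the rank is 3.
Since rank = 3 (the number of vectors), the set is linearly independent.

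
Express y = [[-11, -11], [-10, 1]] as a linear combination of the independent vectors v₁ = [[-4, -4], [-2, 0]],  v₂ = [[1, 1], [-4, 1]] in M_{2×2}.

y = 3v₁ + v₂

Work in coordinates with respect to the standard basis {E₁₁, E₁₂, E₂₁, E₂₂}.
Solve the system with v₁, v₂ as columns and y as the right-hand side.
The system has the unique solution (c₁, c₂) = (3, 1).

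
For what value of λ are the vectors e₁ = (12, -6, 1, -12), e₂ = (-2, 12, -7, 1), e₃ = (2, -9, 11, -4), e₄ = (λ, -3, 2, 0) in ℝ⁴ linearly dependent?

λ = 2/11

The vectors are dependent exactly when the determinant of the matrix with rows e₁, e₂, e₃, e₄ vanishes.
Expanding, det = 891*λ - 162.
Solving 891*λ - 162 = 0 yields λ = 2/11.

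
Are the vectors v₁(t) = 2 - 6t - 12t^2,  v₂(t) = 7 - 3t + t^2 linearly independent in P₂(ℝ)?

linearly independent

Take coordinates with respect to the standard basis {1, t, t^2}.
Row-reduce the matrix whose columns are v₁, v₂.
The reduction yields 2 nonzero rows, so the rank is 2.
Since rank = 2 (the number of vectors), the set is linearly independent.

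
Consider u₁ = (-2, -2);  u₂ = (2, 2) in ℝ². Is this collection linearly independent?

linearly dependent

Form the 2×2 matrix with these as columns; its determinant is 0.
A zero determinant means the columns are linearly dependent.
Indeed u₁ + u₂ = 0.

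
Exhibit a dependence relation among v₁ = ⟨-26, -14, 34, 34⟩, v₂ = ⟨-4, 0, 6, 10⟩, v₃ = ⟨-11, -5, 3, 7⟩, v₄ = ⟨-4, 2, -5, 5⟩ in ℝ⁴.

v₁ - 3v₂ - 2v₃ + 2v₄ = 0

Row-reduce the matrix with v₁, v₂, v₃, v₄ as columns; the null space gives the coefficients.
The free variable yields coefficients (1, -3, -2, 2) (any nonzero multiple also works).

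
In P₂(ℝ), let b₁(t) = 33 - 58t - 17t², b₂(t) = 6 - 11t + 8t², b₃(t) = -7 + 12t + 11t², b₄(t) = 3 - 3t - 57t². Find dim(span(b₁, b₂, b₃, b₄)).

dim = 2

Pass to coordinate vectors with respect to the basis {1, t, t²}.
Apply Gaussian elimination to the matrix whose rows are b₁, b₂, b₃, b₄.
The echelon form has 2 nonzero rows, so the rank is 2.
(With 4 elements in a 3-dimensional space the rank is at most 3.)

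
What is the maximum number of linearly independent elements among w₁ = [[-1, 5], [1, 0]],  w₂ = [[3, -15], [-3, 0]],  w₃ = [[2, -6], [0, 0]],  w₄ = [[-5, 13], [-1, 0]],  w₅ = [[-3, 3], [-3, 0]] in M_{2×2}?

2

Pass to coordinate vectors with respect to the basis {E₁₁, E₁₂, E₂₁, E₂₂}.
Row-reduce the 5×4 matrix with these as rows.
Reduction leaves 2 leading entries, giving rank 2.
(With 5 elements in a 4-dimensional space the rank is at most 4.)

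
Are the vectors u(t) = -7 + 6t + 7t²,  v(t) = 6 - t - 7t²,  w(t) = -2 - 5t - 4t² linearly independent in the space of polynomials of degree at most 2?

linearly independent

Write each element as a coordinate vector in ℝ³ using {1, t, t²}.
Place the vectors as rows of a 3×3 matrix and reduce to echelon form.
The reduction yields 3 nonzero rows, so the rank is 3.
Since rank = 3 (the number of vectors), the set is linearly independent.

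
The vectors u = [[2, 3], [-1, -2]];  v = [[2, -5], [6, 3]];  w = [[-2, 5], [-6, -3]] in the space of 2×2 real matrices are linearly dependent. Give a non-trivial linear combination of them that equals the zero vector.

Pass to coordinate vectors relative to the basis {E₁₁, E₁₂, E₂₁, E₂₂}.
Write the vectors as columns of a matrix and find a nonzero vector in its null space.
The free variable yields coefficients (0, 1, 1) (any nonzero multiple also works).

v + w = 0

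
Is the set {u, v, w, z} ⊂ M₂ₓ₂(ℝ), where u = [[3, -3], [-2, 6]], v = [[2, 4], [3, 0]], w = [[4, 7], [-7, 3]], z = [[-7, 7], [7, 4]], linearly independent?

Take coordinates with respect to the standard basis {E₁₁, E₁₂, E₂₁, E₂₂}.
Row-reduce the matrix whose columns are u, v, w, z.
The reduction yields 4 nonzero rows, so the rank is 4.
Since rank = 4 (the number of vectors), the set is linearly independent.

linearly independent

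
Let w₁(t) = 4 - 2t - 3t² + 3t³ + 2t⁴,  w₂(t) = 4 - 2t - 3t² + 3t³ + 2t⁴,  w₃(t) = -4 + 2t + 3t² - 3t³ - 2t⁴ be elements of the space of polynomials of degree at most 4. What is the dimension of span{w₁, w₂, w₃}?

Pass to coordinate vectors with respect to the basis {1, t, …, t⁴}.
Put the 5×3 matrix [w₁|w₂|w₃] into echelon form.
Reduction leaves 1 leading entry, giving rank 1.

dim = 1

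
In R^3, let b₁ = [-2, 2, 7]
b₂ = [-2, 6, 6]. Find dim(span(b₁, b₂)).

Row-reduce the 2×3 matrix with these as rows.
Exactly 2 pivots survive; hence the rank is 2.

2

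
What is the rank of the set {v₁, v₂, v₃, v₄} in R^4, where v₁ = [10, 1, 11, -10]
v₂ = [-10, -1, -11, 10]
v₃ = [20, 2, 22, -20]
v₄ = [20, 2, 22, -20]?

rank 1

Put the 4×4 matrix [v₁|v₂|v₃|v₄] into echelon form.
There is 1 pivot column, so rank = 1.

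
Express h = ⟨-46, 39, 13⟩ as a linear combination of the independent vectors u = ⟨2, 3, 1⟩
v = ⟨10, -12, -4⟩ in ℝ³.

h = -3u - 4v

Since u, v are independent, the coefficients expressing h are uniquely determined by a linear system.
Back-substitution yields (α₁, α₂) = (-3, -4).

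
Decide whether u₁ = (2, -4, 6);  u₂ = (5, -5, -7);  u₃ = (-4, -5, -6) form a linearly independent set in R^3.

linearly independent

Row-reduce the matrix whose columns are u₁, u₂, u₃.
The reduction yields 3 nonzero rows, so the rank is 3.
Since rank = 3 (the number of vectors), the set is linearly independent.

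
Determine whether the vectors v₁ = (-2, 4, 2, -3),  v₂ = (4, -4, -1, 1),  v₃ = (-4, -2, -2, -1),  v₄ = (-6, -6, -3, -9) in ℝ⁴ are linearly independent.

The matrix [v₁|v₂|v₃|v₄] has determinant 0.
A zero determinant means the columns are linearly dependent.
Indeed 3v₁ + 3v₂ + 3v₃ - v₄ = 0.

linearly dependent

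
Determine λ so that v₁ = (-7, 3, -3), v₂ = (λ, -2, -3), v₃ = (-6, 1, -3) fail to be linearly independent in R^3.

λ = -9/2

Place the vectors as rows of a 3×3 matrix; dependence ⇔ determinant zero.
The determinant works out to 6*λ + 27.
Solving 6*λ + 27 = 0 yields λ = -9/2.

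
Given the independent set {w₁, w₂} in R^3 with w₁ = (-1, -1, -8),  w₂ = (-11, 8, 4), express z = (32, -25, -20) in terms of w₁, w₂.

Set up the augmented matrix [w₁ | w₂ | z] and row-reduce.
The system has the unique solution (a₁, a₂) = (1, -3).

z = w₁ - 3w₂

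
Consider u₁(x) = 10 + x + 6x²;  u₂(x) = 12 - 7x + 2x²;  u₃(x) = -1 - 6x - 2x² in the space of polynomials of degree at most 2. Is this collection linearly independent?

linearly independent

Write each element as a coordinate vector in ℝ³ using {1, x, x²}.
Place the vectors as rows of a 3×3 matrix and reduce to echelon form.
The reduction yields 3 nonzero rows, so the rank is 3.
Since rank = 3 (the number of vectors), the set is linearly independent.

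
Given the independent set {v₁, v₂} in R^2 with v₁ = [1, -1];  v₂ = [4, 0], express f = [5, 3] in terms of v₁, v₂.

Since v₁, v₂ are independent, the coefficients expressing f are uniquely determined by a linear system.
Row-reducing the augmented matrix gives the unique coefficients (c₁, c₂) = (-3, 2).

f = -3v₁ + 2v₂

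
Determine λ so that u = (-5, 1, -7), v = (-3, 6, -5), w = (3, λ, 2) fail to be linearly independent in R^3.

The set is linearly dependent precisely when det[u; v; w] = 0.
The determinant works out to 57 - 4*λ.
Solving 57 - 4*λ = 0 yields λ = 57/4.

λ = 57/4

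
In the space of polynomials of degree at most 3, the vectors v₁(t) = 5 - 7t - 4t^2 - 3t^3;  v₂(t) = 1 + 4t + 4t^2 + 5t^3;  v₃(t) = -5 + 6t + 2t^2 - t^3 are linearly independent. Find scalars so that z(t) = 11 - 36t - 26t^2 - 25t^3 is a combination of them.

Take coordinate vectors relative to {1, t, …, t^3}.
Since v₁, v₂, v₃ are independent, the coefficients expressing z are uniquely determined by a linear system.
Back-substitution yields (α₁, α₂, α₃) = (2, -4, -1).

z = 2v₁ - 4v₂ - v₃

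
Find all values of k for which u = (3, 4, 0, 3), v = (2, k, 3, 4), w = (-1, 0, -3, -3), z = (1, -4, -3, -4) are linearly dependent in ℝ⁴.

k = 4/3

Place the vectors as rows of a 4×4 matrix; dependence ⇔ determinant zero.
The determinant works out to 27*k - 36.
Solving 27*k - 36 = 0 yields k = 4/3.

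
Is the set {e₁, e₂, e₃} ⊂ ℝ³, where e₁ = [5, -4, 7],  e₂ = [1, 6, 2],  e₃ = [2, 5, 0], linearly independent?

linearly independent

Form the 3×3 matrix with these as columns; its determinant is -115.
A nonzero determinant means the columns are linearly independent.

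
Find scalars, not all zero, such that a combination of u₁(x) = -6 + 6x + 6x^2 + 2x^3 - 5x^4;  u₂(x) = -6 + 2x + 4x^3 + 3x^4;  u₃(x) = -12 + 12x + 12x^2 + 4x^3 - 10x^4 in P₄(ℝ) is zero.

2u₁ - u₃ = 0

Take coordinates with respect to {1, x, …, x^4}.
Solve the homogeneous system with u₁, u₂, u₃ as columns by row-reducing the coefficient matrix.
The free variable yields coefficients (2, 0, -1) (any nonzero multiple also works).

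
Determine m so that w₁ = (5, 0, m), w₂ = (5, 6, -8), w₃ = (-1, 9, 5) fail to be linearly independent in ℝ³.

The vectors are dependent exactly when the determinant of the matrix with rows w₁, w₂, w₃ vanishes.
The determinant works out to 51*m + 510.
Solving 51*m + 510 = 0 yields m = -10.

m = -10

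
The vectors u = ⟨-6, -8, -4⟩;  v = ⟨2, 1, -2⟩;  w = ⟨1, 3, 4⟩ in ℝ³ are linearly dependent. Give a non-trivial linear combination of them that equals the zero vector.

Solve the homogeneous system with u, v, w as columns by row-reducing the coefficient matrix.
A generator of the null space is (1, 2, 2).

u + 2v + 2w = 0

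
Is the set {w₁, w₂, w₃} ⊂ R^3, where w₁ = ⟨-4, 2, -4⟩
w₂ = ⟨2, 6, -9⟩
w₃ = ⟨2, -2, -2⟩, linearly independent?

Form the 3×3 matrix with these as columns; its determinant is 156.
A nonzero determinant means the columns are linearly independent.

linearly independent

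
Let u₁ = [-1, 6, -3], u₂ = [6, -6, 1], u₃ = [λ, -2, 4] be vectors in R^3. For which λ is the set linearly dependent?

Dependence holds iff the 3×3 matrix [u₁ u₂ u₃] is singular.
The determinant works out to -12*λ - 86.
Setting this to zero gives λ = -43/6.

λ = -43/6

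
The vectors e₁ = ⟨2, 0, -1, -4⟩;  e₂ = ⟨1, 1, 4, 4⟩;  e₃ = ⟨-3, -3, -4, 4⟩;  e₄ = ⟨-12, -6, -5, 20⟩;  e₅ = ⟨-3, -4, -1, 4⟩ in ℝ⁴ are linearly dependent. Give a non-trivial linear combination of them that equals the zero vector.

3e₁ - 2e₃ + e₄ = 0

Write the vectors as columns of a matrix and find a nonzero vector in its null space.
One solution (up to scaling) is (3, 0, -2, 1, 0).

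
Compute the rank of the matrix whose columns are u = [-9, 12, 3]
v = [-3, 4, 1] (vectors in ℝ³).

Row-reduce the 2×3 matrix with these as rows.
The echelon form has 1 nonzero row, so the rank is 1.

rank 1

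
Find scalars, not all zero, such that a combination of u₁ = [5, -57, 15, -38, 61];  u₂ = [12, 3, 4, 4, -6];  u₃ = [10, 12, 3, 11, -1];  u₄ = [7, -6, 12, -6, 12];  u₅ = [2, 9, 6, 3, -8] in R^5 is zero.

u₁ + u₃ - 3u₄ + 3u₅ = 0

Set up α₁u₁ + … + α₅u₅ = 0 and solve the homogeneous system.
One solution (up to scaling) is (1, 0, 1, -3, 3).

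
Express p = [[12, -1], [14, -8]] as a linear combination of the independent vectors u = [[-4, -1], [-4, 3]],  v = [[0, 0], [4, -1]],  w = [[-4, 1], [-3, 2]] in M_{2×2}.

p = -u + v - 2w

Identify each element with its coordinate vector in ℝ⁴ via {E₁₁, E₁₂, E₂₁, E₂₂}.
Solve the system with u, v, w as columns and p as the right-hand side.
Row-reducing the augmented matrix gives the unique coefficients (a₁, a₂, a₃) = (-1, 1, -2).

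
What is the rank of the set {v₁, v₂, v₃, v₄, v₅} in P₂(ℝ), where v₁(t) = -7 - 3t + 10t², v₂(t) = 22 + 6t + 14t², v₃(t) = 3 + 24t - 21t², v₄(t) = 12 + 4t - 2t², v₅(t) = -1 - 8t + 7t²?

3

Pass to coordinate vectors with respect to the basis {1, t, t²}.
Form the matrix with v₁, v₂, v₃, v₄, v₅ as columns and reduce.
Reduction leaves 3 leading entries, giving rank 3.
(With 5 elements in a 3-dimensional space the rank is at most 3.)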